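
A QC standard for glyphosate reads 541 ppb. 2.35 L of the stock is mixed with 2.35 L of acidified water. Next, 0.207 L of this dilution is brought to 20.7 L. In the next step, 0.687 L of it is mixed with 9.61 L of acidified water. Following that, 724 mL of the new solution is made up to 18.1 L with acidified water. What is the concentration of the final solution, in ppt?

7.22 ppt

Overall dilution factor = 2 × 100 × 14.99 × 25 = 7.49 × 10⁴.
541 ppb / 7.49 × 10⁴ = 7.22 × 10⁻³ ppb = 7.22 ppt.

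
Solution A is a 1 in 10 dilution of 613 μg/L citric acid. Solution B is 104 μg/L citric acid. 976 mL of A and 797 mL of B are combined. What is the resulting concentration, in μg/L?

C_A = 613 μg/L / 10 = 61.3 μg/L.
C_mix = (C_A·V_A + C_B·V_B)/(V_A + V_B) = (61.3×976 + 104×797) / 1773 = 80.5 μg/L.

80.5 μg/L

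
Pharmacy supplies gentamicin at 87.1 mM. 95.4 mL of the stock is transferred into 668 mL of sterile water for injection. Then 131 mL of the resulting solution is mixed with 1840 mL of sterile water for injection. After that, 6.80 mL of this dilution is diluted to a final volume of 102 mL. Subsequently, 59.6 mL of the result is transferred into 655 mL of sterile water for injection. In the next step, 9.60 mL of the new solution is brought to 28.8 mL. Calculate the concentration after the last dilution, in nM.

Overall dilution factor = 8.002 × 15.05 × 15 × 11.99 × 3 = 6.50 × 10⁴.
87.1 mM / 6.50 × 10⁴ = 1.34 × 10⁻³ mM = 1340 nM.

1340 nM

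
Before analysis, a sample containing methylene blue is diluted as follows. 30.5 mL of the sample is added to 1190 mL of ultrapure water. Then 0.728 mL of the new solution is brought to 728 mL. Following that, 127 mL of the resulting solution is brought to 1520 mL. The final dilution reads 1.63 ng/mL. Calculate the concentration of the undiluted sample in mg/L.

Overall dilution factor = 40.02 × 1000 × 11.97 = 4.79 × 10⁵.
Original = 1.63 ng/mL × 4.79 × 10⁵ = 7.81 × 10⁵ ng/mL = 781 mg/L.

781 mg/L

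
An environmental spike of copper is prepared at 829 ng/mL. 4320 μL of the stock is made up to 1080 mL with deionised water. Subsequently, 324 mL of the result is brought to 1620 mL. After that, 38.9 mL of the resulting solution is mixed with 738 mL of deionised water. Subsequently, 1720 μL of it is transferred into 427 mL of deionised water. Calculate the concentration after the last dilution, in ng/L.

0.133 ng/L

Overall dilution factor = 250 × 5 × 19.97 × 249.3 = 6.22 × 10⁶.
829 ng/mL / 6.22 × 10⁶ = 1.33 × 10⁻⁴ ng/mL = 0.133 ng/L.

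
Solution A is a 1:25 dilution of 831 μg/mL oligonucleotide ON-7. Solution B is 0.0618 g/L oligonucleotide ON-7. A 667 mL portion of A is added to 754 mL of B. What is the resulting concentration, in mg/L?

C_A = 831 μg/mL / 25 = 33.2 μg/mL.
C_B = 0.0618 g/L = 61.8 μg/mL.
C_mix = (C_A·V_A + C_B·V_B)/(V_A + V_B) = (33.2×667 + 61.8×754) / 1421 = 48.4 μg/mL = 48.4 mg/L.

48.4 mg/L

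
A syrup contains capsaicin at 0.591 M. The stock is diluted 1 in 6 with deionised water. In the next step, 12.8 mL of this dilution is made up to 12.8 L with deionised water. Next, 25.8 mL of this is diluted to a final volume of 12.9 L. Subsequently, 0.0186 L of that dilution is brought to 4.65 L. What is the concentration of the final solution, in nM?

0.788 nM

Overall dilution factor = 6 × 1000 × 500 × 250 = 7.50 × 10⁸.
0.591 M / 7.50 × 10⁸ = 7.88 × 10⁻¹⁰ M = 0.788 nM.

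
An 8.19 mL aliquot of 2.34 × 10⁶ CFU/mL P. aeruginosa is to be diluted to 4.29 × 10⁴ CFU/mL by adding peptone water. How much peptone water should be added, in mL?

V₂ = C₁V₁/C₂ = 2.34 × 10⁶ × 8.19 / 4.29 × 10⁴ = 447 mL.
Diluent to add = V₂ − V₁ = 447 − 8.19 = 439 mL.

439 mL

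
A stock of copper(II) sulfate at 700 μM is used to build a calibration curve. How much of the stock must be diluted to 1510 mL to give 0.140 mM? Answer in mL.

0.140 mM = 140 μM.
V₁ = C₂V₂/C₁ = 140 × 1510 / 700 = 302 mL.

302 mL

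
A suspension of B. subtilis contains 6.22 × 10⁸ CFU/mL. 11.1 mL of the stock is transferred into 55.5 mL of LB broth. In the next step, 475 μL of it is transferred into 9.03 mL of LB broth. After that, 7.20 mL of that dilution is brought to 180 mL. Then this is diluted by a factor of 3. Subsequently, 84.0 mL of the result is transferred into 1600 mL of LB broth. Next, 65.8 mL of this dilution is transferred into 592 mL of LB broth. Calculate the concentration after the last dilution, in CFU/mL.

345 CFU/mL

Overall dilution factor = 6 × 20.01 × 25 × 3 × 20.05 × 9.997 = 1.80 × 10⁶.
6.22 × 10⁸ CFU/mL / 1.80 × 10⁶ = 345 CFU/mL.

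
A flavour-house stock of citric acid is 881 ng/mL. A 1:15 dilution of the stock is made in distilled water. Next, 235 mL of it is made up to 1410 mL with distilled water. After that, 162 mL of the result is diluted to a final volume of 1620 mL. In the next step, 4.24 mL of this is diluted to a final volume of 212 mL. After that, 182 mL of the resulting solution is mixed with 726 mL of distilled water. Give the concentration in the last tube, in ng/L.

Overall dilution factor = 15 × 6 × 10 × 50 × 4.989 = 2.25 × 10⁵.
881 ng/mL / 2.25 × 10⁵ = 3.92 × 10⁻³ ng/mL = 3.92 ng/L.

3.92 ng/L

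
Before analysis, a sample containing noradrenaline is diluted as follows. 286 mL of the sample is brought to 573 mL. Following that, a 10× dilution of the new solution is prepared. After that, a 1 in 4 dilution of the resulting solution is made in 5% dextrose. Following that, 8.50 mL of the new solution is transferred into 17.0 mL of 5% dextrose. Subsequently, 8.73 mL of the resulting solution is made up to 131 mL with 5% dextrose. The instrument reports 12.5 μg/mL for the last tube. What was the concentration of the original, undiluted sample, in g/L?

45.1 g/L

Overall dilution factor = 2.003 × 10 × 4 × 3 × 15.01 = 3608.
Original = 12.5 μg/mL × 3608 = 4.51 × 10⁴ μg/mL = 45.1 g/L.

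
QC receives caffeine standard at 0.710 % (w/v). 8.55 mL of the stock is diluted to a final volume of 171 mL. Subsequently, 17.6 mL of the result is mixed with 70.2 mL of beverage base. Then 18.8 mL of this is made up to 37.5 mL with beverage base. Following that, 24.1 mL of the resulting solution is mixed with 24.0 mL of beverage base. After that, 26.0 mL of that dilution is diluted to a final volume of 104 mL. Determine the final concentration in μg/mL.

Overall dilution factor = 20 × 4.989 × 1.995 × 1.996 × 4 = 1589.
0.710 % (w/v) / 1589 = 4.47 × 10⁻⁴ % (w/v) = 4.47 μg/mL.

4.47 μg/mL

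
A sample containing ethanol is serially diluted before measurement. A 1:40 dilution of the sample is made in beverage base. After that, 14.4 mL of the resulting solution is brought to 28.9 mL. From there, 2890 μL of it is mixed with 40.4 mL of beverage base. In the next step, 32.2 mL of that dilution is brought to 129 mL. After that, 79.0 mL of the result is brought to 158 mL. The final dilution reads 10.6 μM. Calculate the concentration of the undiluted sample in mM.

Overall dilution factor = 40 × 2.007 × 14.98 × 4.006 × 2 = 9635.
Original = 10.6 μM × 9635 = 1.02 × 10⁵ μM = 102 mM.

102 mM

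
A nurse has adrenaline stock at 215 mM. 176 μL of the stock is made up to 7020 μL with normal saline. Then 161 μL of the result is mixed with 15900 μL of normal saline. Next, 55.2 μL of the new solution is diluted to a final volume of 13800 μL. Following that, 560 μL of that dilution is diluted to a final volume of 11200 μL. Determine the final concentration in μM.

Overall dilution factor = 39.89 × 99.76 × 250 × 20 = 1.99 × 10⁷.
215 mM / 1.99 × 10⁷ = 1.08 × 10⁻⁵ mM = 0.0108 μM.

0.0108 μM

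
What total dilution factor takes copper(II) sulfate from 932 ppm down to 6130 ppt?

Factor = C₀/C_target = 932 ppm / 6130 ppt = 1.52 × 10⁵.

1.52 × 10⁵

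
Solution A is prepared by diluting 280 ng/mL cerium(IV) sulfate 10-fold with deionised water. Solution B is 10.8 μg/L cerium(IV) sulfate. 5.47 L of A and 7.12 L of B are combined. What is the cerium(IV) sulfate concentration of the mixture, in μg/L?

18.3 μg/L

C_A = 280 ng/mL / 10 = 28.0 ng/mL.
C_B = 10.8 μg/L = 10.8 ng/mL.
C_mix = (C_A·V_A + C_B·V_B)/(V_A + V_B) = (28.0×5.47 + 10.8×7.12) / 12.59 = 18.3 ng/mL = 18.3 μg/L.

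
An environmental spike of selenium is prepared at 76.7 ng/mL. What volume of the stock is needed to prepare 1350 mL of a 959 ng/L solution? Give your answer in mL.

16.9 mL

959 ng/L = 0.959 ng/mL.
V₁ = C₂V₂/C₁ = 0.959 × 1350 / 76.7 = 16.9 mL.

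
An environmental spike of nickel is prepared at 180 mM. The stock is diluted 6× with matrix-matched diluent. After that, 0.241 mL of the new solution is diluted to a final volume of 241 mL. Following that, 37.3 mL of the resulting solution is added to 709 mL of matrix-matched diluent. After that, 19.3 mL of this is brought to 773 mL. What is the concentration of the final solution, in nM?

37.4 nM

Overall dilution factor = 6 × 1000 × 20.01 × 40.05 = 4.81 × 10⁶.
180 mM / 4.81 × 10⁶ = 3.74 × 10⁻⁵ mM = 37.4 nM.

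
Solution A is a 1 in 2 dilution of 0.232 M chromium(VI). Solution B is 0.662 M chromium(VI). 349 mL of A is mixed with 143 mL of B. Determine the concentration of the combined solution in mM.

C_A = 0.232 M / 2 = 0.116 M.
C_mix = (C_A·V_A + C_B·V_B)/(V_A + V_B) = (0.116×349 + 0.662×143) / 492.0 = 0.275 M = 275 mM.

275 mM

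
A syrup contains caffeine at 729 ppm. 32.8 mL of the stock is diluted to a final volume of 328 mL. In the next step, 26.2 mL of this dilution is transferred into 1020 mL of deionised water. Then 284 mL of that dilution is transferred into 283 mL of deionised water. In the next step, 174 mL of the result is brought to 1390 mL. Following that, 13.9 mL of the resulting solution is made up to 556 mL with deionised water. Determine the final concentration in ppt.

2860 ppt

Overall dilution factor = 10 × 39.93 × 1.996 × 7.989 × 40 = 2.55 × 10⁵.
729 ppm / 2.55 × 10⁵ = 2.86 × 10⁻³ ppm = 2860 ppt.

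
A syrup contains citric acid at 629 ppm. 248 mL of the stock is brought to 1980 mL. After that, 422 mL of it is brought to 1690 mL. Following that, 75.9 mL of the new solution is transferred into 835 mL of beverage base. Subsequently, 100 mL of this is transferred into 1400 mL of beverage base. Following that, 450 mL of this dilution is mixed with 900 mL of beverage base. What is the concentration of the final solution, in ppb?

Overall dilution factor = 7.984 × 4.005 × 12.00 × 15 × 3 = 1.73 × 10⁴.
629 ppm / 1.73 × 10⁴ = 0.0364 ppm = 36.4 ppb.

36.4 ppb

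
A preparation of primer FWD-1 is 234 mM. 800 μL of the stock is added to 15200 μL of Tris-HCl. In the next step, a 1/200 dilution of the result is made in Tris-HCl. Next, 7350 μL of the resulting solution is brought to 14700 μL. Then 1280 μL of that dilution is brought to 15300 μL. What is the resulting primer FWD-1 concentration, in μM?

2.45 μM

Overall dilution factor = 20 × 200 × 2 × 11.95 = 9.56 × 10⁴.
234 mM / 9.56 × 10⁴ = 2.45 × 10⁻³ mM = 2.45 μM.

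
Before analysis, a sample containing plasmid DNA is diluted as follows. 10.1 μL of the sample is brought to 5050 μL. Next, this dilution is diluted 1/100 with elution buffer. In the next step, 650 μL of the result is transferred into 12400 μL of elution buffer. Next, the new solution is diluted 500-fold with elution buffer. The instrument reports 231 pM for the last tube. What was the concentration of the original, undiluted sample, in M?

Overall dilution factor = 500 × 100 × 20.08 × 500 = 5.02 × 10⁸.
Original = 231 pM × 5.02 × 10⁸ = 1.16 × 10¹¹ pM = 0.116 M.

0.116 M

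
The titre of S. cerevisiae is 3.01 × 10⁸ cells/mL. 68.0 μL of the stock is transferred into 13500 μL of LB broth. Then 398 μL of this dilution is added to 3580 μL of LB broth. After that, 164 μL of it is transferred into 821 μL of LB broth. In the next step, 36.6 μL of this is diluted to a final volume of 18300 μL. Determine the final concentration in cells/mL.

50.3 cells/mL

Overall dilution factor = 199.5 × 9.995 × 6.006 × 500 = 5.99 × 10⁶.
3.01 × 10⁸ cells/mL / 5.99 × 10⁶ = 50.3 cells/mL.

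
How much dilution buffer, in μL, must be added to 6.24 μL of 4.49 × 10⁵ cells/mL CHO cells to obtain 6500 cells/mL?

V₂ = C₁V₁/C₂ = 4.49 × 10⁵ × 6.24 / 6500 = 431 μL.
Diluent to add = V₂ − V₁ = 431 − 6.24 = 425 μL.

425 μL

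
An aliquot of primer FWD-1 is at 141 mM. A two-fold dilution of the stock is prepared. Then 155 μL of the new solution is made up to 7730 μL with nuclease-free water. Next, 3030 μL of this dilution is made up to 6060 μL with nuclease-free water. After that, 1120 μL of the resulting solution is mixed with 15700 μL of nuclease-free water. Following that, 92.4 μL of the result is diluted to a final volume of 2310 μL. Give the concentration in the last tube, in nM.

1880 nM

Overall dilution factor = 2 × 49.87 × 2 × 15.02 × 25 = 7.49 × 10⁴.
141 mM / 7.49 × 10⁴ = 1.88 × 10⁻³ mM = 1880 nM.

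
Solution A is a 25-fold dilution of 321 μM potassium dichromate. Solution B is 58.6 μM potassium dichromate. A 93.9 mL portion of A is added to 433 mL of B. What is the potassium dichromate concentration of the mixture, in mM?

0.0504 mM

C_A = 321 μM / 25 = 12.8 μM.
C_mix = (C_A·V_A + C_B·V_B)/(V_A + V_B) = (12.8×93.9 + 58.6×433) / 526.9 = 50.4 μM = 0.0504 mM.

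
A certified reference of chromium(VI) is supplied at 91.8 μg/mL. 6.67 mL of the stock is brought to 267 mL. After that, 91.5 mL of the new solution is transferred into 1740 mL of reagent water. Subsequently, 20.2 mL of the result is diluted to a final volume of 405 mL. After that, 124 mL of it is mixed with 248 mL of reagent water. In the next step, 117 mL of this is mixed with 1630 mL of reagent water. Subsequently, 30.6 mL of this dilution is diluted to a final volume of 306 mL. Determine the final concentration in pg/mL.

12.8 pg/mL

Overall dilution factor = 40.03 × 20.02 × 20.05 × 3 × 14.93 × 10 = 7.20 × 10⁶.
91.8 μg/mL / 7.20 × 10⁶ = 1.28 × 10⁻⁵ μg/mL = 12.8 pg/mL.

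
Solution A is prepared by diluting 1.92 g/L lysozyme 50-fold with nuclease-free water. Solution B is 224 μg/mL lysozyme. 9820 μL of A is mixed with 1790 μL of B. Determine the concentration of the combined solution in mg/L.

67.0 mg/L

C_A = 1.92 g/L / 50 = 0.0384 g/L.
C_B = 224 μg/mL = 0.224 g/L.
C_mix = (C_A·V_A + C_B·V_B)/(V_A + V_B) = (0.0384×9820 + 0.224×1790) / 11610 = 0.0670 g/L = 67.0 mg/L.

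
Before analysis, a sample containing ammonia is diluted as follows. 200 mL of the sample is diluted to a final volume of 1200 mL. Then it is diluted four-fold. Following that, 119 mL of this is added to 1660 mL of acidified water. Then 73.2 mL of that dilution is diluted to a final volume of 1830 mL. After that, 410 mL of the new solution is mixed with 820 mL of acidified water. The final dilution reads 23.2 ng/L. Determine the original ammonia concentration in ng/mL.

Overall dilution factor = 6 × 4 × 14.95 × 25 × 3 = 2.69 × 10⁴.
Original = 23.2 ng/L × 2.69 × 10⁴ = 6.24 × 10⁵ ng/L = 624 ng/mL.

624 ng/mL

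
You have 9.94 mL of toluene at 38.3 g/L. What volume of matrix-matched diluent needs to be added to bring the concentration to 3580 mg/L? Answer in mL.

96.4 mL

3580 mg/L = 3.58 g/L.
V₂ = C₁V₁/C₂ = 38.3 × 9.94 / 3.58 = 106 mL.
Diluent to add = V₂ − V₁ = 106 − 9.94 = 96.4 mL.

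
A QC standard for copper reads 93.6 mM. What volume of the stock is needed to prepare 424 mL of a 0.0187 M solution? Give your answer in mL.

0.0187 M = 18.7 mM.
V₁ = C₂V₂/C₁ = 18.7 × 424 / 93.6 = 84.7 mL.

84.7 mL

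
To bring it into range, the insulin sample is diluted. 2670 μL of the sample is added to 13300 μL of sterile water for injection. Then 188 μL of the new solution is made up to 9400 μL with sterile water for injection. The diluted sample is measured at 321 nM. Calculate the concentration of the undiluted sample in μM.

Overall dilution factor = 5.981 × 50 = 299.
Original = 321 nM × 299 = 9.60 × 10⁴ nM = 96.0 μM.

96.0 μM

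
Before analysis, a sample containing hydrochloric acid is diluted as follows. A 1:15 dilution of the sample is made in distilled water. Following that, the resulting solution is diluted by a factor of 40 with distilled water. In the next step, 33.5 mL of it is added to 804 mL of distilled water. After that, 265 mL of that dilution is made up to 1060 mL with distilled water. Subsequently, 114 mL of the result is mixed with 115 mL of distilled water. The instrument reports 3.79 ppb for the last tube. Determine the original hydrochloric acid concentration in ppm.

Overall dilution factor = 15 × 40 × 25 × 4 × 2.009 = 1.21 × 10⁵.
Original = 3.79 ppb × 1.21 × 10⁵ = 4.57 × 10⁵ ppb = 457 ppm.

457 ppm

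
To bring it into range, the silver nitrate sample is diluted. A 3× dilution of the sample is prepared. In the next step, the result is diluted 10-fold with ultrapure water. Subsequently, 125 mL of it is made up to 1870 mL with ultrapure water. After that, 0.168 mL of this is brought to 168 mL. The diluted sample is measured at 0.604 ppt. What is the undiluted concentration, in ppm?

Overall dilution factor = 3 × 10 × 14.96 × 1000 = 4.49 × 10⁵.
Original = 0.604 ppt × 4.49 × 10⁵ = 2.71 × 10⁵ ppt = 0.271 ppm.

0.271 ppm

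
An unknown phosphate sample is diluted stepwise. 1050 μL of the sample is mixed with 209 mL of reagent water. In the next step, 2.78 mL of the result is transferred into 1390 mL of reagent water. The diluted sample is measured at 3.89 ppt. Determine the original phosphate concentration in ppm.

0.390 ppm

Overall dilution factor = 200.0 × 501 = 1.00 × 10⁵.
Original = 3.89 ppt × 1.00 × 10⁵ = 3.90 × 10⁵ ppt = 0.390 ppm.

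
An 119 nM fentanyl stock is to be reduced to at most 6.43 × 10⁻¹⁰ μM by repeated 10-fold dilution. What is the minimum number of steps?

9

Need 10ⁿ ≥ 1.85 × 10⁸, so n ≥ log(1.85 × 10⁸)/log(10) = 8.27.
Minimum whole steps: n = 9.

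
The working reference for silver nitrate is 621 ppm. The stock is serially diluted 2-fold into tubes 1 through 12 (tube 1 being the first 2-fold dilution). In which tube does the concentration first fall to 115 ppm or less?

Tube n has concentration 621 ppm / 2ⁿ.
Need 2ⁿ ≥ 621 ppm / 115 ppm = 5.40, so n ≥ 2.43.
First such tube: n = 3.

tube 3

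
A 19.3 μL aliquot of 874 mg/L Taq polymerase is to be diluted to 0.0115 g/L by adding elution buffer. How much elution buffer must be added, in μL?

1450 μL

0.0115 g/L = 11.5 mg/L.
V₂ = C₁V₁/C₂ = 874 × 19.3 / 11.5 = 1467 μL.
Diluent to add = V₂ − V₁ = 1467 − 19.3 = 1450 μL.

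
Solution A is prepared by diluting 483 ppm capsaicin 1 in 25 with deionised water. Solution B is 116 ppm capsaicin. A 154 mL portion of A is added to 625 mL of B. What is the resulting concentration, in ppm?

C_A = 483 ppm / 25 = 19.3 ppm.
C_mix = (C_A·V_A + C_B·V_B)/(V_A + V_B) = (19.3×154 + 116×625) / 779.0 = 96.9 ppm.

96.9 ppm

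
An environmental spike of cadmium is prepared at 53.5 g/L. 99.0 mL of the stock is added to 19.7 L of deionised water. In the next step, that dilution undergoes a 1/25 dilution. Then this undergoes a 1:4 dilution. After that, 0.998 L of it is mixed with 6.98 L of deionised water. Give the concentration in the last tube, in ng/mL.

Overall dilution factor = 200.0 × 25 × 4 × 7.994 = 1.60 × 10⁵.
53.5 g/L / 1.60 × 10⁵ = 3.35 × 10⁻⁴ g/L = 335 ng/mL.

335 ng/mL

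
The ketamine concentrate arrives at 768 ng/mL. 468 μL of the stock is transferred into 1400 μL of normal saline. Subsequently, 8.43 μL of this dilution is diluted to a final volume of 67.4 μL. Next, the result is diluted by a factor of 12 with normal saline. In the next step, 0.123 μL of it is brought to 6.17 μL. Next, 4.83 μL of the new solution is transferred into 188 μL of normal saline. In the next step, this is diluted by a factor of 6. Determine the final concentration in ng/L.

Overall dilution factor = 3.991 × 7.995 × 12 × 50.16 × 39.92 × 6 = 4.60 × 10⁶.
768 ng/mL / 4.60 × 10⁶ = 1.67 × 10⁻⁴ ng/mL = 0.167 ng/L.

0.167 ng/L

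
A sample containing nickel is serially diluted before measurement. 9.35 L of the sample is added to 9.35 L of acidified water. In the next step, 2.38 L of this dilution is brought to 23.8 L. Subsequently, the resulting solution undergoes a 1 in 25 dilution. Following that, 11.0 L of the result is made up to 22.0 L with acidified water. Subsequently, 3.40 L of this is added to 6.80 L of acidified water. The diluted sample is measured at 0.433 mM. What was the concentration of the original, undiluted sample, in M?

Overall dilution factor = 2 × 10 × 25 × 2 × 3 = 3000.
Original = 0.433 mM × 3000 = 1299 mM = 1.30 M.

1.30 M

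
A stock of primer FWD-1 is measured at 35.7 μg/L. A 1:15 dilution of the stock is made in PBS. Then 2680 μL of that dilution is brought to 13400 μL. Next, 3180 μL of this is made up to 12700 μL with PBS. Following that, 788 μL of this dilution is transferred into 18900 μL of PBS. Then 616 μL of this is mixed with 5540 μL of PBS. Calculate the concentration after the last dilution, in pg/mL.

Overall dilution factor = 15 × 5 × 3.994 × 24.98 × 9.994 = 7.48 × 10⁴.
35.7 μg/L / 7.48 × 10⁴ = 4.77 × 10⁻⁴ μg/L = 0.477 pg/mL.

0.477 pg/mL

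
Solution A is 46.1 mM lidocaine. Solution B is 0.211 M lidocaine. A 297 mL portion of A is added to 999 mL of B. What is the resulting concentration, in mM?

C_B = 0.211 M = 211 mM.
C_mix = (C_A·V_A + C_B·V_B)/(V_A + V_B) = (46.1×297 + 211×999) / 1296 = 173 mM.

173 mM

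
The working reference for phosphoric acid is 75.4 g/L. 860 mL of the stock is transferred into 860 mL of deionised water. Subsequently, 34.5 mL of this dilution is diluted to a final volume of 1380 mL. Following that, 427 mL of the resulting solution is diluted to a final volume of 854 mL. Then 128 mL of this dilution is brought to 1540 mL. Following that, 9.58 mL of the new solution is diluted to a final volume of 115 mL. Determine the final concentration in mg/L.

3.26 mg/L

Overall dilution factor = 2 × 40 × 2 × 12.03 × 12.00 = 2.31 × 10⁴.
75.4 g/L / 2.31 × 10⁴ = 3.26 × 10⁻³ g/L = 3.26 mg/L.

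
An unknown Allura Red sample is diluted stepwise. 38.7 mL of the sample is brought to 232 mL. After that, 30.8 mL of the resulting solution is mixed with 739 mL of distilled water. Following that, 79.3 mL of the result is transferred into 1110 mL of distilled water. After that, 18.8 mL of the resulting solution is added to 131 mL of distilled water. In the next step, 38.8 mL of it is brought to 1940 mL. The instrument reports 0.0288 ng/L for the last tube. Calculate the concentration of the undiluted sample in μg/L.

Overall dilution factor = 5.995 × 24.99 × 15.00 × 7.968 × 50 = 8.95 × 10⁵.
Original = 0.0288 ng/L × 8.95 × 10⁵ = 2.58 × 10⁴ ng/L = 25.8 μg/L.

25.8 μg/L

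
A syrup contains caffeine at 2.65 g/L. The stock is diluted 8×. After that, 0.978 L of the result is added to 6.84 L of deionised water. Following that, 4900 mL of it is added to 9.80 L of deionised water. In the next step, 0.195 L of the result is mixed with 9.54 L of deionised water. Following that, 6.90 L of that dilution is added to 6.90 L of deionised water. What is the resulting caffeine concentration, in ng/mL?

Overall dilution factor = 8 × 7.994 × 3 × 49.92 × 2 = 1.92 × 10⁴.
2.65 g/L / 1.92 × 10⁴ = 1.38 × 10⁻⁴ g/L = 138 ng/mL.

138 ng/mL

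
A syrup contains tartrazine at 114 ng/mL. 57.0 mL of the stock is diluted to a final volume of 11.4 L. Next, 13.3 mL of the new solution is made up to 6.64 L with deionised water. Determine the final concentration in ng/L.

1.14 ng/L

Overall dilution factor = 200 × 499.2 = 9.98 × 10⁴.
114 ng/mL / 9.98 × 10⁴ = 1.14 × 10⁻³ ng/mL = 1.14 ng/L.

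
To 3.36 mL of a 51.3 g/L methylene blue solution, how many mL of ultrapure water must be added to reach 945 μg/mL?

179 mL

945 μg/mL = 0.945 g/L.
V₂ = C₁V₁/C₂ = 51.3 × 3.36 / 0.945 = 182 mL.
Diluent to add = V₂ − V₁ = 182 − 3.36 = 179 mL.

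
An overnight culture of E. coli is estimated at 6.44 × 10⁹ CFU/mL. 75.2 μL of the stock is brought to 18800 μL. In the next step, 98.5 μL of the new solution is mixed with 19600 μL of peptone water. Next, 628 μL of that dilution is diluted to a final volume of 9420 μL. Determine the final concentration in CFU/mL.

Overall dilution factor = 250 × 200.0 × 15 = 7.50 × 10⁵.
6.44 × 10⁹ CFU/mL / 7.50 × 10⁵ = 8590 CFU/mL.

8590 CFU/mL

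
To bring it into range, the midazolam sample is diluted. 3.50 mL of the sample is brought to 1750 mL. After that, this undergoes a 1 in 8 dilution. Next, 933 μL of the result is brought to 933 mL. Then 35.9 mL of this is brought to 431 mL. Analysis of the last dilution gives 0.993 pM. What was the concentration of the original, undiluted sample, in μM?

47.7 μM

Overall dilution factor = 500 × 8 × 1000 × 12.01 = 4.80 × 10⁷.
Original = 0.993 pM × 4.80 × 10⁷ = 4.77 × 10⁷ pM = 47.7 μM.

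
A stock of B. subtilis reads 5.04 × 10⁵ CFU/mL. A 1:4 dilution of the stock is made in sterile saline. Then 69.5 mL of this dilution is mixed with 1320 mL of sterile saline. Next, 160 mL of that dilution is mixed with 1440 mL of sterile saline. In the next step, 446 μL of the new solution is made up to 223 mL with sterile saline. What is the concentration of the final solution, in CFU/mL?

Overall dilution factor = 4 × 19.99 × 10 × 500 = 4.00 × 10⁵.
5.04 × 10⁵ CFU/mL / 4.00 × 10⁵ = 1.26 CFU/mL.

1.26 CFU/mL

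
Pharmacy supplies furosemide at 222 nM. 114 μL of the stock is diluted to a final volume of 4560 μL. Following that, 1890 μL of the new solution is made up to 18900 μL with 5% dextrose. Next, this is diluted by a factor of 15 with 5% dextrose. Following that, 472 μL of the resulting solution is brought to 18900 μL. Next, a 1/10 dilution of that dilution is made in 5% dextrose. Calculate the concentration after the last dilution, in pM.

0.0924 pM

Overall dilution factor = 40 × 10 × 15 × 40.04 × 10 = 2.40 × 10⁶.
222 nM / 2.40 × 10⁶ = 9.24 × 10⁻⁵ nM = 0.0924 pM.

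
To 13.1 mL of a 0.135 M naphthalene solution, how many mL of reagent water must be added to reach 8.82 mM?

8.82 mM = 8.82 × 10⁻³ M.
V₂ = C₁V₁/C₂ = 0.135 × 13.1 / 8.82 × 10⁻³ = 201 mL.
Diluent to add = V₂ − V₁ = 201 − 13.1 = 187 mL.

187 mL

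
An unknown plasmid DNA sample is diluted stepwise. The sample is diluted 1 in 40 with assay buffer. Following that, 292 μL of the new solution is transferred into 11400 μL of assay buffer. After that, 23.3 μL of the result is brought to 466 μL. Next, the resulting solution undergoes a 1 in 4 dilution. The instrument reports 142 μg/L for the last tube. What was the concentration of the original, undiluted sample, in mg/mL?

18.2 mg/mL

Overall dilution factor = 40 × 40.04 × 20 × 4 = 1.28 × 10⁵.
Original = 142 μg/L × 1.28 × 10⁵ = 1.82 × 10⁷ μg/L = 18.2 mg/mL.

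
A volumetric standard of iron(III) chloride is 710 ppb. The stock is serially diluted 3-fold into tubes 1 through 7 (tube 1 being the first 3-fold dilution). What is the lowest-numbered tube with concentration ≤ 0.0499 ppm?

Tube n has concentration 710 ppb / 3ⁿ.
Need 3ⁿ ≥ 710 ppb / 0.0499 ppm = 14.2, so n ≥ 2.42.
First such tube: n = 3.

tube 3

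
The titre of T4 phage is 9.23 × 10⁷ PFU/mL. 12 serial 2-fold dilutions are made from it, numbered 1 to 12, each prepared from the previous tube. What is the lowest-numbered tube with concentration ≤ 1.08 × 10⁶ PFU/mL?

Tube n has concentration 9.23 × 10⁷ PFU/mL / 2ⁿ.
Need 2ⁿ ≥ 9.23 × 10⁷ PFU/mL / 1.08 × 10⁶ PFU/mL = 85.5, so n ≥ 6.42.
First such tube: n = 7.

tube 7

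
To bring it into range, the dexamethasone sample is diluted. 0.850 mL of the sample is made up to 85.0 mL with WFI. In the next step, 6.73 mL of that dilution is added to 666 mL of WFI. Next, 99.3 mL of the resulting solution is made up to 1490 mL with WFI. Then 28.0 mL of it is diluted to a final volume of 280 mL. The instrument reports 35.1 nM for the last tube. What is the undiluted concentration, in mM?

Overall dilution factor = 100 × 99.96 × 15.01 × 10 = 1.50 × 10⁶.
Original = 35.1 nM × 1.50 × 10⁶ = 5.26 × 10⁷ nM = 52.6 mM.

52.6 mM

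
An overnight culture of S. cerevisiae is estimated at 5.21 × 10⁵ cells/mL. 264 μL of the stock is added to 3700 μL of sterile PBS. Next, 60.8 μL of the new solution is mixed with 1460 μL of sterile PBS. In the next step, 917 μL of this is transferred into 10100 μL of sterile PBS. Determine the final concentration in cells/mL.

Overall dilution factor = 15.02 × 25.01 × 12.01 = 4512.
5.21 × 10⁵ cells/mL / 4512 = 115 cells/mL.

115 cells/mL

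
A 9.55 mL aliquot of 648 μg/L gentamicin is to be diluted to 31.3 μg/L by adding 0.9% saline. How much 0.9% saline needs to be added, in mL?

V₂ = C₁V₁/C₂ = 648 × 9.55 / 31.3 = 198 mL.
Diluent to add = V₂ − V₁ = 198 − 9.55 = 188 mL.

188 mL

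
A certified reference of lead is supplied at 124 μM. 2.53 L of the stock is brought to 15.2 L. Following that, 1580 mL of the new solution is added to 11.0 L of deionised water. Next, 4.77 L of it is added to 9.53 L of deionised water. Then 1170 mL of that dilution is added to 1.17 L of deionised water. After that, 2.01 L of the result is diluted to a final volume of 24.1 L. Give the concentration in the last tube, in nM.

36.1 nM

Overall dilution factor = 6.008 × 7.962 × 2.998 × 2 × 11.99 = 3439.
124 μM / 3439 = 0.0361 μM = 36.1 nM.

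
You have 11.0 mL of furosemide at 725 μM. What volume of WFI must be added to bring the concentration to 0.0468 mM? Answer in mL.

0.0468 mM = 46.8 μM.
V₂ = C₁V₁/C₂ = 725 × 11.0 / 46.8 = 170 mL.
Diluent to add = V₂ − V₁ = 170 − 11.0 = 159 mL.

159 mL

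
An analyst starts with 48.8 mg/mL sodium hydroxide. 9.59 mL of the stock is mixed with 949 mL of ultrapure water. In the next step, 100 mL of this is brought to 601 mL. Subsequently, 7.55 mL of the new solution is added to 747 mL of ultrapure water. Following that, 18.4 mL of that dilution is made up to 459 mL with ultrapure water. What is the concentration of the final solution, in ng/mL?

32.6 ng/mL

Overall dilution factor = 99.96 × 6.010 × 99.94 × 24.95 = 1.50 × 10⁶.
48.8 mg/mL / 1.50 × 10⁶ = 3.26 × 10⁻⁵ mg/mL = 32.6 ng/mL.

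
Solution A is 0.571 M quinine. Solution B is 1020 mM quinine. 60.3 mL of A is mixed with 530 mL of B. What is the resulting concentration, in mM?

C_B = 1020 mM = 1.02 M.
C_mix = (C_A·V_A + C_B·V_B)/(V_A + V_B) = (0.571×60.3 + 1.02×530) / 590.3 = 0.974 M = 974 mM.

974 mM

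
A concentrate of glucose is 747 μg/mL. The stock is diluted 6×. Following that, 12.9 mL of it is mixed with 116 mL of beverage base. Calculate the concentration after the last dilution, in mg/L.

12.5 mg/L

Overall dilution factor = 6 × 9.992 = 60.0.
747 μg/mL / 60.0 = 12.5 μg/mL = 12.5 mg/L.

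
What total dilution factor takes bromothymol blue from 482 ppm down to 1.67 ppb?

Factor = C₀/C_target = 482 ppm / 1.67 ppb = 2.89 × 10⁵.

2.89 × 10⁵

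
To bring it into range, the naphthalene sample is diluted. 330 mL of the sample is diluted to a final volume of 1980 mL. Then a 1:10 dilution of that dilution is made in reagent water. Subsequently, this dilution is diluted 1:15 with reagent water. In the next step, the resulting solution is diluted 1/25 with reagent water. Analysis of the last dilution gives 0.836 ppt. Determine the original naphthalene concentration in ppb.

Overall dilution factor = 6 × 10 × 15 × 25 = 2.25 × 10⁴.
Original = 0.836 ppt × 2.25 × 10⁴ = 1.88 × 10⁴ ppt = 18.8 ppb.

18.8 ppb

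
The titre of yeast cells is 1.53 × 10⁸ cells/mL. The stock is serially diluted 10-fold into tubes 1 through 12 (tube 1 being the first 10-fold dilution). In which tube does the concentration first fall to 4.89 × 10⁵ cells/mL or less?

Tube n has concentration 1.53 × 10⁸ cells/mL / 10ⁿ.
Need 10ⁿ ≥ 1.53 × 10⁸ cells/mL / 4.89 × 10⁵ cells/mL = 313, so n ≥ 2.50.
First such tube: n = 3.

tube 3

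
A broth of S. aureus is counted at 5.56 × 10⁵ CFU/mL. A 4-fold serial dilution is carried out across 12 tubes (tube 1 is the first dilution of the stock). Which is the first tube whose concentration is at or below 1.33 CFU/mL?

Tube n has concentration 5.56 × 10⁵ CFU/mL / 4ⁿ.
Need 4ⁿ ≥ 5.56 × 10⁵ CFU/mL / 1.33 CFU/mL = 4.18 × 10⁵, so n ≥ 9.34.
First such tube: n = 10.

tube 10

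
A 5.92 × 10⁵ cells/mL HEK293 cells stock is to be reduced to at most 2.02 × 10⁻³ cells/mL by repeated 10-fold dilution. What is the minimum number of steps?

Need 10ⁿ ≥ 2.93 × 10⁸, so n ≥ log(2.93 × 10⁸)/log(10) = 8.47.
Minimum whole steps: n = 9.

9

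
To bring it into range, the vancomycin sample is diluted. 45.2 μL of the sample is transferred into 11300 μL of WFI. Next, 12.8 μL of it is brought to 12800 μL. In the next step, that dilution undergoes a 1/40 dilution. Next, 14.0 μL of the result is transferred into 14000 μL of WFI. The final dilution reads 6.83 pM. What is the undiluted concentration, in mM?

Overall dilution factor = 251 × 1000 × 40 × 1001 = 1.01 × 10¹⁰.
Original = 6.83 pM × 1.01 × 10¹⁰ = 6.86 × 10¹⁰ pM = 68.6 mM.

68.6 mM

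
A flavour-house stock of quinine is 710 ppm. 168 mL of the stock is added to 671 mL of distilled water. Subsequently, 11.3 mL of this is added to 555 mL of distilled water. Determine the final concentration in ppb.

2840 ppb

Overall dilution factor = 4.994 × 50.12 = 250.
710 ppm / 250 = 2.84 ppm = 2840 ppb.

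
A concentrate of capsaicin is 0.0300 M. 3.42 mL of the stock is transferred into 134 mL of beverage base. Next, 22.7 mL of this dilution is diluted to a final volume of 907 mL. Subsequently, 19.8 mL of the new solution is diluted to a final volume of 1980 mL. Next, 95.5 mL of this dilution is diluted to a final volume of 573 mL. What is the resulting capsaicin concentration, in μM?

Overall dilution factor = 40.18 × 39.96 × 100 × 6 = 9.63 × 10⁵.
0.0300 M / 9.63 × 10⁵ = 3.11 × 10⁻⁸ M = 0.0311 μM.

0.0311 μM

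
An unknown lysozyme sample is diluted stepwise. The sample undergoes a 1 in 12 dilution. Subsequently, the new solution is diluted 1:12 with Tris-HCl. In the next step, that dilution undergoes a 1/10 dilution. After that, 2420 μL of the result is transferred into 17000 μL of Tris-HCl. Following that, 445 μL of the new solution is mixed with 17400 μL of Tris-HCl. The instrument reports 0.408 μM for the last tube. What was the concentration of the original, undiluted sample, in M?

0.189 M

Overall dilution factor = 12 × 12 × 10 × 8.025 × 40.10 = 4.63 × 10⁵.
Original = 0.408 μM × 4.63 × 10⁵ = 1.89 × 10⁵ μM = 0.189 M.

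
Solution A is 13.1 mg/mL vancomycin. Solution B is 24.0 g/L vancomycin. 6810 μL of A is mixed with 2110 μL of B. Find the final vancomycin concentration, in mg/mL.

15.7 mg/mL

C_B = 24.0 g/L = 24.0 mg/mL.
C_mix = (C_A·V_A + C_B·V_B)/(V_A + V_B) = (13.1×6810 + 24.0×2110) / 8920 = 15.7 mg/mL.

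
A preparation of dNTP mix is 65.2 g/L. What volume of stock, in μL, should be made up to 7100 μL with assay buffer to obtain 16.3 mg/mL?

1780 μL

16.3 mg/mL = 16.3 g/L.
V₁ = C₂V₂/C₁ = 16.3 × 7100 / 65.2 = 1775 μL.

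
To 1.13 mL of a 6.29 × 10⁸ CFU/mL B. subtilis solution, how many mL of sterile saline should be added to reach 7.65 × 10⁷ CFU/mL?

V₂ = C₁V₁/C₂ = 6.29 × 10⁸ × 1.13 / 7.65 × 10⁷ = 9.29 mL.
Diluent to add = V₂ − V₁ = 9.29 − 1.13 = 8.16 mL.

8.16 mL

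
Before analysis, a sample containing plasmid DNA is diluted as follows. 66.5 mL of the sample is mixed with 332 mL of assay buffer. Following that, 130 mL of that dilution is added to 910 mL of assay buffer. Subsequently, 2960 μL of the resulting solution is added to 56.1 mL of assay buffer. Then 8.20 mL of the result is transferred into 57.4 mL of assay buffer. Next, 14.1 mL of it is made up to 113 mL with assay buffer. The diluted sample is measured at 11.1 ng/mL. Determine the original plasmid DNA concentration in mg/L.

681 mg/L

Overall dilution factor = 5.992 × 8 × 19.95 × 8 × 8.014 = 6.13 × 10⁴.
Original = 11.1 ng/mL × 6.13 × 10⁴ = 6.81 × 10⁵ ng/mL = 681 mg/L.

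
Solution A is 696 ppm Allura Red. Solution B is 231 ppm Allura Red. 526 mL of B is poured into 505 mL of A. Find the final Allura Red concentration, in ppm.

C_mix = (C_A·V_A + C_B·V_B)/(V_A + V_B) = (696×505 + 231×526) / 1031 = 459 ppm.

459 ppm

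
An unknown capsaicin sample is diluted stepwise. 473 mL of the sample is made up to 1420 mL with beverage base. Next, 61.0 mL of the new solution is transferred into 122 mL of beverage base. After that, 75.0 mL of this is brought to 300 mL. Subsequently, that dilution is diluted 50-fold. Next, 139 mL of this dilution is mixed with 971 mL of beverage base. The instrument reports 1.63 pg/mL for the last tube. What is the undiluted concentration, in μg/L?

Overall dilution factor = 3.002 × 3 × 4 × 50 × 7.986 = 1.44 × 10⁴.
Original = 1.63 pg/mL × 1.44 × 10⁴ = 2.34 × 10⁴ pg/mL = 23.4 μg/L.

23.4 μg/L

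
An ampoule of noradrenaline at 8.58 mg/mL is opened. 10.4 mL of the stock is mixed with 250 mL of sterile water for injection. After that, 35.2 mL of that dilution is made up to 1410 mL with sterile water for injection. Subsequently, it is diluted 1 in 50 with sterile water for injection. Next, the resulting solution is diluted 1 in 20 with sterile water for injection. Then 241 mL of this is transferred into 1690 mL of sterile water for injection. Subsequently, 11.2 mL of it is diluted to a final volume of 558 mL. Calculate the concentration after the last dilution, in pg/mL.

Overall dilution factor = 25.04 × 40.06 × 50 × 20 × 8.012 × 49.82 = 4.00 × 10⁸.
8.58 mg/mL / 4.00 × 10⁸ = 2.14 × 10⁻⁸ mg/mL = 21.4 pg/mL.

21.4 pg/mL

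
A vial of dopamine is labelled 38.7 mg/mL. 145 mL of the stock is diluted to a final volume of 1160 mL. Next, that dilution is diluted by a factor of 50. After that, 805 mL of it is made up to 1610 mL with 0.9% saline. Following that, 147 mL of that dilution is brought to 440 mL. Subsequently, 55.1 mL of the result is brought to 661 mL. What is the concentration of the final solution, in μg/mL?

1.35 μg/mL

Overall dilution factor = 8 × 50 × 2 × 2.993 × 12.00 = 2.87 × 10⁴.
38.7 mg/mL / 2.87 × 10⁴ = 1.35 × 10⁻³ mg/mL = 1.35 μg/mL.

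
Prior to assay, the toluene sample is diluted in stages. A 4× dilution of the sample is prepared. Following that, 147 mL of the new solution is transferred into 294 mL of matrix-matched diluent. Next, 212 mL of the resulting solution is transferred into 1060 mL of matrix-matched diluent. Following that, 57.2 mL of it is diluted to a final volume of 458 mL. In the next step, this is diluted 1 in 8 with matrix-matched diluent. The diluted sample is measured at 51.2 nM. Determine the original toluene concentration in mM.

0.236 mM

Overall dilution factor = 4 × 3 × 6 × 8.007 × 8 = 4612.
Original = 51.2 nM × 4612 = 2.36 × 10⁵ nM = 0.236 mM.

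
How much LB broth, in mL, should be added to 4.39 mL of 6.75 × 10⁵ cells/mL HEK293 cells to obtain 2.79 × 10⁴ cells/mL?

102 mL

V₂ = C₁V₁/C₂ = 6.75 × 10⁵ × 4.39 / 2.79 × 10⁴ = 106 mL.
Diluent to add = V₂ − V₁ = 106 − 4.39 = 102 mL.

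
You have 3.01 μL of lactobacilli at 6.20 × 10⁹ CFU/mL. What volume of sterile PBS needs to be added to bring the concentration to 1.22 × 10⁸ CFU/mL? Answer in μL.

V₂ = C₁V₁/C₂ = 6.20 × 10⁹ × 3.01 / 1.22 × 10⁸ = 153 μL.
Diluent to add = V₂ − V₁ = 153 − 3.01 = 150 μL.

150 μL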